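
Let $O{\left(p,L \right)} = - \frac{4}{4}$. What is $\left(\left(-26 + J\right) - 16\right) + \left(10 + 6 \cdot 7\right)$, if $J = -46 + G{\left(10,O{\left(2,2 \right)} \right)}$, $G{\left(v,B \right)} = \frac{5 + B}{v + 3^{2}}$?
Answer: $- \frac{680}{19} \approx -35.789$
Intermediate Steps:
$O{\left(p,L \right)} = -1$ ($O{\left(p,L \right)} = \left(-4\right) \frac{1}{4} = -1$)
$G{\left(v,B \right)} = \frac{5 + B}{9 + v}$ ($G{\left(v,B \right)} = \frac{5 + B}{v + 9} = \frac{5 + B}{9 + v}$)
$J = - \frac{870}{19}$ ($J = -46 + \frac{5 - 1}{9 + 10} = -46 + \frac{1}{19} \cdot 4 = -46 + \frac{4}{19} = - \frac{870}{19} \approx -45.789$)
$\left(\left(-26 + J\right) - 16\right) + \left(10 + 6 \cdot 7\right) = \left(\left(-26 - \frac{870}{19}\right) - 16\right) + \left(10 + 6 \cdot 7\right) = \left(- \frac{1364}{19} - 16\right) + \left(10 + 42\right) = - \frac{1668}{19} + 52 = - \frac{680}{19}$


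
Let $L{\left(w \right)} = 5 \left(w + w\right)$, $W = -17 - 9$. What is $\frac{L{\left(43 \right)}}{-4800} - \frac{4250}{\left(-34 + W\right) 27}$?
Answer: $\frac{32839}{12960} \approx 2.5339$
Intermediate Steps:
$W = -26$ ($W = -17 - 9 = -26$)
$L{\left(w \right)} = 10 w$ ($L{\left(w \right)} = 5 \cdot 2 w = 10 w$)
$\frac{L{\left(43 \right)}}{-4800} - \frac{4250}{\left(-34 + W\right) 27} = \frac{10 \cdot 43}{-4800} - \frac{4250}{\left(-34 - 26\right) 27} = 430 \left(- \frac{1}{4800}\right) - \frac{4250}{\left(-60\right) 27} = - \frac{43}{480} - \frac{4250}{-1620} = - \frac{43}{480} - - \frac{425}{162} = - \frac{43}{480} + \frac{425}{162} = \frac{32839}{12960}$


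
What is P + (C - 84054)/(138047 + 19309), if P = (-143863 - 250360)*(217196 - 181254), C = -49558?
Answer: -557400705886777/39339 ≈ -1.4169e+10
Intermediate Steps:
P = -14169163066 (P = -394223*35942 = -14169163066)
P + (C - 84054)/(138047 + 19309) = -14169163066 + (-49558 - 84054)/(138047 + 19309) = -14169163066 - 133612/157356 = -14169163066 - 133612*1/157356 = -14169163066 - 33403/39339 = -557400705886777/39339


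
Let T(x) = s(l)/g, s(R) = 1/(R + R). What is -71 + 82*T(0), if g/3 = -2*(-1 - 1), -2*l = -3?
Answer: -1237/18 ≈ -68.722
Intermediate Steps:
l = 3/2 (l = -½*(-3) = 3/2 ≈ 1.5000)
s(R) = 1/(2*R)
g = 12 (g = 3*(-2*(-1 - 1)) = 3*(-2*(-2)) = 3*4 = 12)
T(x) = 1/36 (T(x) = (1/(2*(3/2)))/12 = ((½)*(⅔))*(1/12) = (⅓)*(1/12) = 1/36)
-71 + 82*T(0) = -71 + 82*(1/36) = -71 + 41/18 = -1237/18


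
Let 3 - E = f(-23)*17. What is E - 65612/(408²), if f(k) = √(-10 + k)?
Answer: 108445/41616 - 17*I*√33 ≈ 2.6059 - 97.658*I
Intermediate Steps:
E = 3 - 17*I*√33 (E = 3 - √(-10 - 23)*17 = 3 - √(-33)*17 = 3 - I*√33*17 = 3 - 17*I*√33 ≈ 3.0 - 97.658*I)
E - 65612/(408²) = (3 - 17*I*√33) - 65612/(408²) = (3 - 17*I*√33) - 65612/166464 = (3 - 17*I*√33) - 1*16403/41616 = (3 - 17*I*√33) - 16403/41616 = 108445/41616 - 17*I*√33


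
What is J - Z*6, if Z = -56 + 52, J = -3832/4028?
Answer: 23210/1007 ≈ 23.049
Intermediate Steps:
J = -958/1007 (J = -3832*1/4028 = -958/1007 ≈ -0.95134)
Z = -4
J - Z*6 = -958/1007 - (-4)*6 = -958/1007 - 1*(-24) = -958/1007 + 24 = 23210/1007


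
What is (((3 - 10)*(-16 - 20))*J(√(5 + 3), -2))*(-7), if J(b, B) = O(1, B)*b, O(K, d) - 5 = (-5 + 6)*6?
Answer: -38808*√2 ≈ -54883.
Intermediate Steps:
O(K, d) = 11 (O(K, d) = 5 + (-5 + 6)*6 = 5 + 1*6 = 5 + 6 = 11)
J(b, B) = 11*b
(((3 - 10)*(-16 - 20))*J(√(5 + 3), -2))*(-7) = (((3 - 10)*(-16 - 20))*(11*√(5 + 3)))*(-7) = ((-7*(-36))*(11*√8))*(-7) = (252*(11*(2*√2)))*(-7) = (252*(22*√2))*(-7) = (5544*√2)*(-7) = -38808*√2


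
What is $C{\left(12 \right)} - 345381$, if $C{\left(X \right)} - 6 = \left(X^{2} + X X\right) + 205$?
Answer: $-344882$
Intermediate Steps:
$C{\left(X \right)} = 211 + 2 X^{2}$ ($C{\left(X \right)} = 6 + \left(\left(X^{2} + X X\right) + 205\right) = 6 + \left(\left(X^{2} + X^{2}\right) + 205\right) = 6 + \left(2 X^{2} + 205\right) = 6 + \left(205 + 2 X^{2}\right) = 211 + 2 X^{2}$)
$C{\left(12 \right)} - 345381 = \left(211 + 2 \cdot 12^{2}\right) - 345381 = \left(211 + 2 \cdot 144\right) - 345381 = \left(211 + 288\right) - 345381 = 499 - 345381 = -344882$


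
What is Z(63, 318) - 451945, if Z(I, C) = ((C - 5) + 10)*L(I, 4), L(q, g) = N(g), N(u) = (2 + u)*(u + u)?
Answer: -436441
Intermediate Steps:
N(u) = 2*u*(2 + u) (N(u) = (2 + u)*(2*u) = 2*u*(2 + u))
L(q, g) = 2*g*(2 + g)
Z(I, C) = 240 + 48*C (Z(I, C) = ((C - 5) + 10)*(2*4*(2 + 4)) = ((-5 + C) + 10)*(2*4*6) = (5 + C)*48 = 240 + 48*C)
Z(63, 318) - 451945 = (240 + 48*318) - 451945 = (240 + 15264) - 451945 = 15504 - 451945 = -436441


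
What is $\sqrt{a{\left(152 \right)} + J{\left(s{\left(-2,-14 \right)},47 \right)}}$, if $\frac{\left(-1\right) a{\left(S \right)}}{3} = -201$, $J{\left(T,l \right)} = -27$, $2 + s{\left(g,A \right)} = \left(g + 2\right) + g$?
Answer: $24$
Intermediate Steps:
$s{\left(g,A \right)} = 2 g$ ($s{\left(g,A \right)} = -2 + \left(\left(g + 2\right) + g\right) = -2 + \left(\left(2 + g\right) + g\right) = -2 + \left(2 + 2 g\right) = 2 g$)
$a{\left(S \right)} = 603$ ($a{\left(S \right)} = \left(-3\right) \left(-201\right) = 603$)
$\sqrt{a{\left(152 \right)} + J{\left(s{\left(-2,-14 \right)},47 \right)}} = \sqrt{603 - 27} = \sqrt{576} = 24$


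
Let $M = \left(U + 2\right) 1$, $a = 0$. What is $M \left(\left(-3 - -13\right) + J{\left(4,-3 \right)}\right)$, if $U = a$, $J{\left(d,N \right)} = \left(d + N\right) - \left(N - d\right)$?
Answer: $36$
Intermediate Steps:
$J{\left(d,N \right)} = 2 d$ ($J{\left(d,N \right)} = \left(N + d\right) - \left(N - d\right) = 2 d$)
$U = 0$
$M = 2$ ($M = \left(0 + 2\right) 1 = 2 \cdot 1 = 2$)
$M \left(\left(-3 - -13\right) + J{\left(4,-3 \right)}\right) = 2 \left(\left(-3 - -13\right) + 2 \cdot 4\right) = 2 \left(\left(-3 + 13\right) + 8\right) = 2 \left(10 + 8\right) = 2 \cdot 18 = 36$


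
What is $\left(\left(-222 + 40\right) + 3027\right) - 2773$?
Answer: $72$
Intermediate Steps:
$\left(\left(-222 + 40\right) + 3027\right) - 2773 = \left(-182 + 3027\right) - 2773 = 2845 - 2773 = 72$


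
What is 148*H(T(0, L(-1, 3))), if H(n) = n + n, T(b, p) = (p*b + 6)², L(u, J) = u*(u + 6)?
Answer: 10656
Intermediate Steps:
L(u, J) = u*(6 + u)
T(b, p) = (6 + b*p)² (T(b, p) = (b*p + 6)² = (6 + b*p)²)
H(n) = 2*n
148*H(T(0, L(-1, 3))) = 148*(2*(6 + 0*(-(6 - 1)))²) = 148*(2*(6 + 0*(-1*5))²) = 148*(2*(6 + 0*(-5))²) = 148*(2*(6 + 0)²) = 148*(2*6²) = 148*(2*36) = 148*72 = 10656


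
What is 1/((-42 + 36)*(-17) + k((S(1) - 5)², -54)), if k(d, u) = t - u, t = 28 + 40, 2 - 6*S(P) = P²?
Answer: 1/224 ≈ 0.0044643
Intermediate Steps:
S(P) = ⅓ - P²/6
t = 68
k(d, u) = 68 - u
1/((-42 + 36)*(-17) + k((S(1) - 5)², -54)) = 1/((-42 + 36)*(-17) + (68 - 1*(-54))) = 1/(-6*(-17) + (68 + 54)) = 1/(102 + 122) = 1/224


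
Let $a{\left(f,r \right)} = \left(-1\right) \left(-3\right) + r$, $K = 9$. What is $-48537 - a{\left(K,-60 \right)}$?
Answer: $-48480$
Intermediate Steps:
$a{\left(f,r \right)} = 3 + r$
$-48537 - a{\left(K,-60 \right)} = -48537 - \left(3 - 60\right) = -48537 - -57 = -48537 + 57 = -48480$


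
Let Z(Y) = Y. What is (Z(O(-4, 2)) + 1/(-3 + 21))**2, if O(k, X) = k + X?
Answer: 1225/324 ≈ 3.7809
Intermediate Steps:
O(k, X) = X + k
(Z(O(-4, 2)) + 1/(-3 + 21))**2 = ((2 - 4) + 1/(-3 + 21))**2 = (-2 + 1/18)**2 = (-35/18)**2 = 1225/324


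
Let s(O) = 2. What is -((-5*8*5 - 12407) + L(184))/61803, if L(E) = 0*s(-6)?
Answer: 1801/8829 ≈ 0.20399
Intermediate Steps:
L(E) = 0 (L(E) = 0*2 = 0)
-((-5*8*5 - 12407) + L(184))/61803 = -((-5*8*5 - 12407) + 0)/61803 = -((-40*5 - 12407) + 0)*(1/61803) = -((-200 - 12407) + 0)*(1/61803) = -(-12607 + 0)*(1/61803) = -1*(-12607)*(1/61803) = 12607*(1/61803) = 1801/8829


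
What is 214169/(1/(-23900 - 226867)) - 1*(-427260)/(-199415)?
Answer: -2141977042443561/39883 ≈ -5.3706e+10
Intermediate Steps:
214169/(1/(-23900 - 226867)) - 1*(-427260)/(-199415) = 214169/(1/(-250767)) + 427260*(-1/199415) = 214169/(-1/250767) - 85452/39883 = 214169*(-250767) - 85452/39883 = -53706517623 - 85452/39883 = -2141977042443561/39883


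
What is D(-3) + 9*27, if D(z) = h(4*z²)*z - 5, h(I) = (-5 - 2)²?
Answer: 91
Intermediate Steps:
h(I) = 49 (h(I) = (-7)² = 49)
D(z) = -5 + 49*z (D(z) = 49*z - 5 = -5 + 49*z)
D(-3) + 9*27 = (-5 + 49*(-3)) + 9*27 = (-5 - 147) + 243 = -152 + 243 = 91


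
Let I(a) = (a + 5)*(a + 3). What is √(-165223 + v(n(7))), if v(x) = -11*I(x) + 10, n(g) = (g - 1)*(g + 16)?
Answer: I*√387006 ≈ 622.1*I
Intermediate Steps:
I(a) = (3 + a)*(5 + a) (I(a) = (5 + a)*(3 + a) = (3 + a)*(5 + a))
n(g) = (-1 + g)*(16 + g)
v(x) = -155 - 88*x - 11*x² (v(x) = -11*(15 + x² + 8*x) + 10 = (-165 - 88*x - 11*x²) + 10 = -155 - 88*x - 11*x²)
√(-165223 + v(n(7))) = √(-165223 + (-155 - 88*(-16 + 7² + 15*7) - 11*(-16 + 7² + 15*7)²)) = √(-165223 + (-155 - 88*(-16 + 49 + 105) - 11*(-16 + 49 + 105)²)) = √(-165223 + (-155 - 88*138 - 11*138²)) = √(-165223 + (-155 - 12144 - 11*19044)) = √(-165223 + (-155 - 12144 - 209484)) = √(-165223 - 221783) = √(-387006) = I*√387006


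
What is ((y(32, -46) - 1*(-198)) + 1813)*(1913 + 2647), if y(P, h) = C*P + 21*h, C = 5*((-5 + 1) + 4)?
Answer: 4765200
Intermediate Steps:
C = 0 (C = 5*(-4 + 4) = 5*0 = 0)
y(P, h) = 21*h (y(P, h) = 0*P + 21*h = 0 + 21*h = 21*h)
((y(32, -46) - 1*(-198)) + 1813)*(1913 + 2647) = ((21*(-46) - 1*(-198)) + 1813)*(1913 + 2647) = ((-966 + 198) + 1813)*4560 = (-768 + 1813)*4560 = 1045*4560 = 4765200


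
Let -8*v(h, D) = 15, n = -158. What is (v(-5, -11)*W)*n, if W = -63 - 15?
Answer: -46215/2 ≈ -23108.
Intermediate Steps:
W = -78
v(h, D) = -15/8 (v(h, D) = -⅛*15 = -15/8)
(v(-5, -11)*W)*n = -15/8*(-78)*(-158) = (585/4)*(-158) = -46215/2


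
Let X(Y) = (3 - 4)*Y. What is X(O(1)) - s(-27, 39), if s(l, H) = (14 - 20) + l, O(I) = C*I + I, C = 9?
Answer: 23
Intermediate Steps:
O(I) = 10*I (O(I) = 9*I + I = 10*I)
X(Y) = -Y
s(l, H) = -6 + l
X(O(1)) - s(-27, 39) = -10 - (-6 - 27) = -1*10 - 1*(-33) = -10 + 33 = 23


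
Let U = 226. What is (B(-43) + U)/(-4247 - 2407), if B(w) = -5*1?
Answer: -221/6654 ≈ -0.033213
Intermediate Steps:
B(w) = -5
(B(-43) + U)/(-4247 - 2407) = (-5 + 226)/(-4247 - 2407) = 221/(-6654) = 221*(-1/6654) = -221/6654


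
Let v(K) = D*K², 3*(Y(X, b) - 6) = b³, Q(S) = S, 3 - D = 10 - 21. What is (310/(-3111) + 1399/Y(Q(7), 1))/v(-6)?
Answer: 13050977/29790936 ≈ 0.43809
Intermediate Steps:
D = 14 (D = 3 - (10 - 21) = 3 - 1*(-11) = 3 + 11 = 14)
Y(X, b) = 6 + b³/3
v(K) = 14*K²
(310/(-3111) + 1399/Y(Q(7), 1))/v(-6) = (310/(-3111) + 1399/(6 + (⅓)*1³))/((14*(-6)²)) = (310*(-1/3111) + 1399/(6 + (⅓)*1))/((14*36)) = (-310/3111 + 1399/(6 + ⅓))/504 = (-310/3111 + 1399/(19/3))*(1/504) = (-310/3111 + 1399*(3/19))*(1/504) = (-310/3111 + 4197/19)*(1/504) = (13050977/59109)*(1/504) = 13050977/29790936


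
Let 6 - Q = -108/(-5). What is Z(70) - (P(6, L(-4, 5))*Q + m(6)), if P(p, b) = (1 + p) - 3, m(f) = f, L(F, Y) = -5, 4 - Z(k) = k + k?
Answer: -398/5 ≈ -79.600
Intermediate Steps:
Z(k) = 4 - 2*k (Z(k) = 4 - (k + k) = 4 - 2*k)
P(p, b) = -2 + p
Q = -78/5 (Q = 6 - (-108)/(-5) = 6 - (-108)*(-1)/5 = 6 - 1*108/5 = 6 - 108/5 = -78/5 ≈ -15.600)
Z(70) - (P(6, L(-4, 5))*Q + m(6)) = (4 - 2*70) - ((-2 + 6)*(-78/5) + 6) = (4 - 140) - (4*(-78/5) + 6) = -136 - (-312/5 + 6) = -136 - 1*(-282/5) = -136 + 282/5 = -398/5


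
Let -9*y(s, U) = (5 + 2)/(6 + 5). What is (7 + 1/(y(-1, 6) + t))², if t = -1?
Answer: 413449/11236 ≈ 36.797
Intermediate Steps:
y(s, U) = -7/99 (y(s, U) = -(5 + 2)/(9*(6 + 5)) = -7/(9*11) = -⅑*7/11 = -7/99)
(7 + 1/(y(-1, 6) + t))² = (7 + 1/(-7/99 - 1))² = (7 + 1/(-106/99))² = (7 - 99/106)² = (643/106)² = 413449/11236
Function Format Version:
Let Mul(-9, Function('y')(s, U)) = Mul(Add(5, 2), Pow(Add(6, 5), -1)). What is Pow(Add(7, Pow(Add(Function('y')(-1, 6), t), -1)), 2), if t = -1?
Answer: Rational(413449, 11236) ≈ 36.797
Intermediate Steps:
Function('y')(s, U) = Rational(-7, 99) (Function('y')(s, U) = Mul(Rational(-1, 9), Mul(Add(5, 2), Pow(Add(6, 5), -1))) = Mul(Rational(-1, 9), Mul(7, Pow(11, -1))) = Mul(Rational(-1, 9), Mul(7, Rational(1, 11))) = Mul(Rational(-1, 9), Rational(7, 11)) = Rational(-7, 99))
Pow(Add(7, Pow(Add(Function('y')(-1, 6), t), -1)), 2) = Pow(Add(7, Pow(Add(Rational(-7, 99), -1), -1)), 2) = Pow(Add(7, Pow(Rational(-106, 99), -1)), 2) = Pow(Add(7, Rational(-99, 106)), 2) = Pow(Rational(643, 106), 2) = Rational(413449, 11236)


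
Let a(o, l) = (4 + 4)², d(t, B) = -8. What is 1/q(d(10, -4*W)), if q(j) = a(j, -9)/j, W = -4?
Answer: -⅛ ≈ -0.12500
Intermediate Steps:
a(o, l) = 64 (a(o, l) = 8² = 64)
q(j) = 64/j
1/q(d(10, -4*W)) = 1/(64/(-8)) = 1/(64*(-⅛)) = 1/(-8) = -⅛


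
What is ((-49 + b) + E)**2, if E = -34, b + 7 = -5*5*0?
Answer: 8100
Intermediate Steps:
b = -7 (b = -7 - 5*5*0 = -7 - 25*0 = -7 + 0 = -7)
((-49 + b) + E)**2 = ((-49 - 7) - 34)**2 = (-56 - 34)**2 = (-90)**2 = 8100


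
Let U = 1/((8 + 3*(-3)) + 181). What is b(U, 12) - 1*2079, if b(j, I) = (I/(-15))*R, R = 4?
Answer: -10411/5 ≈ -2082.2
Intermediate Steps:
U = 1/180 (U = 1/((8 - 9) + 181) = 1/(-1 + 181) = 1/180 ≈ 0.0055556)
b(j, I) = -4*I/15 (b(j, I) = (I/(-15))*4 = (I*(-1/15))*4 = -I/15*4 = -4*I/15)
b(U, 12) - 1*2079 = -4/15*12 - 1*2079 = -16/5 - 2079 = -10411/5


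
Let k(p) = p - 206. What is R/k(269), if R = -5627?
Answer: -5627/63 ≈ -89.318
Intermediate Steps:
k(p) = -206 + p
R/k(269) = -5627/(-206 + 269) = -5627/63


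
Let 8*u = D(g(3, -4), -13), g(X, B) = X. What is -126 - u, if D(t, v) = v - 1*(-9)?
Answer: -251/2 ≈ -125.50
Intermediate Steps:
D(t, v) = 9 + v (D(t, v) = v + 9 = 9 + v)
u = -½ (u = (9 - 13)/8 = (⅛)*(-4) = -½ ≈ -0.50000)
-126 - u = -126 - 1*(-½) = -126 + ½ = -251/2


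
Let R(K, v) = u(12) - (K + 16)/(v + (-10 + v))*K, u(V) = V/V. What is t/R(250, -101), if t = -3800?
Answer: -100700/8339 ≈ -12.076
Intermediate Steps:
u(V) = 1
R(K, v) = 1 - K*(16 + K)/(-10 + 2*v) (R(K, v) = 1 - (K + 16)/(v + (-10 + v))*K = 1 - (16 + K)/(-10 + 2*v)*K = 1 - K*(16 + K)/(-10 + 2*v))
t/R(250, -101) = -3800*(-5 - 101)/(-5 - 101 - 8*250 - ½*250²) = -3800*(-106/(-5 - 101 - 2000 - ½*62500)) = -3800*(-106/(-5 - 101 - 2000 - 31250)) = -3800/((-1/106*(-33356))) = -3800/16678/53 = -3800*53/16678 = -100700/8339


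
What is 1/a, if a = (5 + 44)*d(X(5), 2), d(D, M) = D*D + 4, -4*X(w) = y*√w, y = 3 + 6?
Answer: 16/22981 ≈ 0.00069623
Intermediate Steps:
y = 9
X(w) = -9*√w/4
d(D, M) = 4 + D² (d(D, M) = D² + 4 = 4 + D²)
a = 22981/16 (a = (5 + 44)*(4 + (-9*√5/4)²) = 49*(4 + 405/16) = 49*(469/16) = 22981/16 ≈ 1436.3)
1/a = 1/(22981/16) = 16/22981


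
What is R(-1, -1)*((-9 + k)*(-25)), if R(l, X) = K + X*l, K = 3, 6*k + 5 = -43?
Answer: 1700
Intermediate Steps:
k = -8 (k = -5/6 + (1/6)*(-43) = -5/6 - 43/6 = -8)
R(l, X) = 3 + X*l
R(-1, -1)*((-9 + k)*(-25)) = (3 - 1*(-1))*((-9 - 8)*(-25)) = (3 + 1)*(-17*(-25)) = 4*425 = 1700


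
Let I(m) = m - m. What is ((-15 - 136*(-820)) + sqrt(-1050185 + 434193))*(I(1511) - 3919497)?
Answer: -437043512985 - 7838994*I*sqrt(153998) ≈ -4.3704e+11 - 3.0762e+9*I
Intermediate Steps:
I(m) = 0
((-15 - 136*(-820)) + sqrt(-1050185 + 434193))*(I(1511) - 3919497) = ((-15 - 136*(-820)) + sqrt(-1050185 + 434193))*(0 - 3919497) = ((-15 + 111520) + sqrt(-615992))*(-3919497) = (111505 + 2*I*sqrt(153998))*(-3919497) = -437043512985 - 7838994*I*sqrt(153998)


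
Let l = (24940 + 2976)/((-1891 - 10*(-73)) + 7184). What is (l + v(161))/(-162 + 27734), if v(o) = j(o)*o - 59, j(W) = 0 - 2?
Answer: -2266847/166066156 ≈ -0.013650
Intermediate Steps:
j(W) = -2
l = 27916/6023 (l = 27916/((-1891 - 1*(-730)) + 7184) = 27916/((-1891 + 730) + 7184) = 27916/(-1161 + 7184) = 27916/6023 ≈ 4.6349)
v(o) = -59 - 2*o (v(o) = -2*o - 59 = -59 - 2*o)
(l + v(161))/(-162 + 27734) = (27916/6023 + (-59 - 2*161))/(-162 + 27734) = (27916/6023 + (-59 - 322))/27572 = (27916/6023 - 381)*(1/27572) = -2266847/6023*1/27572 = -2266847/166066156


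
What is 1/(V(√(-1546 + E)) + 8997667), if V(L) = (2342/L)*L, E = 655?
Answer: 1/9000009 ≈ 1.1111e-7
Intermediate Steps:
V(L) = 2342
1/(V(√(-1546 + E)) + 8997667) = 1/(2342 + 8997667) = 1/9000009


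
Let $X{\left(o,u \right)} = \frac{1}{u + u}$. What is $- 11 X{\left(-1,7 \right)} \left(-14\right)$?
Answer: $11$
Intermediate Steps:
$X{\left(o,u \right)} = \frac{1}{2 u}$
$- 11 X{\left(-1,7 \right)} \left(-14\right) = - 11 \frac{1}{2 \cdot 7} \left(-14\right) = - 11 \cdot \frac{1}{2} \cdot \frac{1}{7} \left(-14\right) = \left(-11\right) \frac{1}{14} \left(-14\right) = \left(- \frac{11}{14}\right) \left(-14\right) = 11$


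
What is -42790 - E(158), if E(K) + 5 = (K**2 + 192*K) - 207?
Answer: -97878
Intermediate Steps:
E(K) = -212 + K**2 + 192*K (E(K) = -5 + ((K**2 + 192*K) - 207) = -5 + (-207 + K**2 + 192*K) = -212 + K**2 + 192*K)
-42790 - E(158) = -42790 - (-212 + 158**2 + 192*158) = -42790 - (-212 + 24964 + 30336) = -42790 - 1*55088 = -42790 - 55088 = -97878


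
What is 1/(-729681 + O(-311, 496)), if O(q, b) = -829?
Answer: -1/730510 ≈ -1.3689e-6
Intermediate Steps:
1/(-729681 + O(-311, 496)) = 1/(-729681 - 829) = 1/(-730510) = -1/730510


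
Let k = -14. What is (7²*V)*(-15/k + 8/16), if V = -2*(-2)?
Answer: 308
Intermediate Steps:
V = 4
(7²*V)*(-15/k + 8/16) = (7²*4)*(-15/(-14) + 8/16) = (49*4)*(-15*(-1/14) + 8*(1/16)) = 196*(15/14 + ½) = 196*(11/7) = 308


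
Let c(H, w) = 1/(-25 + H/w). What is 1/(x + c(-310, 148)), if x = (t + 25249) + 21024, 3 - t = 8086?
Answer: 2005/76570876 ≈ 2.6185e-5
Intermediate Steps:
t = -8083 (t = 3 - 1*8086 = 3 - 8086 = -8083)
x = 38190 (x = (-8083 + 25249) + 21024 = 17166 + 21024 = 38190)
1/(x + c(-310, 148)) = 1/(38190 + 148/(-310 - 25*148)) = 1/(38190 + 148/(-310 - 3700)) = 1/(38190 + 148/(-4010)) = 1/(38190 + 148*(-1/4010)) = 1/(38190 - 74/2005) = 1/(76570876/2005) = 2005/76570876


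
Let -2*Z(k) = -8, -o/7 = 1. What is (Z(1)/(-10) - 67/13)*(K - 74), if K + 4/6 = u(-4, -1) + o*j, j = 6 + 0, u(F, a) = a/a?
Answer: 125267/195 ≈ 642.39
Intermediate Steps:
o = -7 (o = -7*1 = -7)
u(F, a) = 1
Z(k) = 4 (Z(k) = -½*(-8) = 4)
j = 6
K = -125/3 (K = -⅔ + (1 - 7*6) = -⅔ + (1 - 42) = -⅔ - 41 = -125/3 ≈ -41.667)
(Z(1)/(-10) - 67/13)*(K - 74) = (4/(-10) - 67/13)*(-125/3 - 74) = (4*(-⅒) - 67*1/13)*(-347/3) = (-⅖ - 67/13)*(-347/3) = -361/65*(-347/3) = 125267/195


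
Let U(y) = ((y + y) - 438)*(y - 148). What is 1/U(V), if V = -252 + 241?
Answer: 1/73140 ≈ 1.3672e-5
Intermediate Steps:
V = -11
U(y) = (-438 + 2*y)*(-148 + y) (U(y) = (2*y - 438)*(-148 + y) = (-438 + 2*y)*(-148 + y))
1/U(V) = 1/(64824 - 734*(-11) + 2*(-11)²) = 1/(64824 + 8074 + 2*121) = 1/(64824 + 8074 + 242) = 1/73140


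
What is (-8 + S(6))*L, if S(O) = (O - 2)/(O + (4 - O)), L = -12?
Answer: 84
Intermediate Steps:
S(O) = -½ + O/4 (S(O) = (-2 + O)/4 = (-2 + O)*(¼) = -½ + O/4)
(-8 + S(6))*L = (-8 + (-½ + (¼)*6))*(-12) = (-8 + (-½ + 3/2))*(-12) = (-8 + 1)*(-12) = -7*(-12) = 84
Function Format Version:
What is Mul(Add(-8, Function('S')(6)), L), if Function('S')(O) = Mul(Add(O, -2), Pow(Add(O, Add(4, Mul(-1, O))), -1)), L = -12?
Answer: 84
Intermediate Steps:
Function('S')(O) = Add(Rational(-1, 2), Mul(Rational(1, 4), O)) (Function('S')(O) = Mul(Add(-2, O), Pow(4, -1)) = Mul(Add(-2, O), Rational(1, 4)) = Add(Rational(-1, 2), Mul(Rational(1, 4), O)))
Mul(Add(-8, Function('S')(6)), L) = Mul(Add(-8, Add(Rational(-1, 2), Mul(Rational(1, 4), 6))), -12) = Mul(Add(-8, Add(Rational(-1, 2), Rational(3, 2))), -12) = Mul(Add(-8, 1), -12) = Mul(-7, -12) = 84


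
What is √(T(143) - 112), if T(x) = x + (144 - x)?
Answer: 4*√2 ≈ 5.6569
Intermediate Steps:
T(x) = 144
√(T(143) - 112) = √(144 - 112) = √32 = 4*√2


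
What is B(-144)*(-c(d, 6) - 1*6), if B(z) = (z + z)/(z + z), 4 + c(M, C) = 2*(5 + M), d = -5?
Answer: -2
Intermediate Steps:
c(M, C) = 6 + 2*M (c(M, C) = -4 + 2*(5 + M) = -4 + (10 + 2*M) = 6 + 2*M)
B(z) = 1 (B(z) = (2*z)/((2*z)) = (2*z)*(1/(2*z)) = 1)
B(-144)*(-c(d, 6) - 1*6) = 1*(-(6 + 2*(-5)) - 1*6) = 1*(-(6 - 10) - 6) = 1*(-1*(-4) - 6) = 1*(4 - 6) = 1*(-2) = -2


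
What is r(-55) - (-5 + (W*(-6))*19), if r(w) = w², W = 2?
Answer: 3258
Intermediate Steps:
r(-55) - (-5 + (W*(-6))*19) = (-55)² - (-5 + (2*(-6))*19) = 3025 - (-5 - 12*19) = 3025 - (-5 - 228) = 3025 - 1*(-233) = 3025 + 233 = 3258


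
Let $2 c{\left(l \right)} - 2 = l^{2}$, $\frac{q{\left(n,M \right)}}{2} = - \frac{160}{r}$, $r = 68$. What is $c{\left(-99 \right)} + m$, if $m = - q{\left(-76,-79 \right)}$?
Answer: $\frac{166811}{34} \approx 4906.2$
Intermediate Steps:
$q{\left(n,M \right)} = - \frac{80}{17}$ ($q{\left(n,M \right)} = 2 \left(- \frac{160}{68}\right) = 2 \left(\left(-160\right) \frac{1}{68}\right) = 2 \left(- \frac{40}{17}\right) = - \frac{80}{17}$)
$c{\left(l \right)} = 1 + \frac{l^{2}}{2}$
$m = \frac{80}{17}$ ($m = \left(-1\right) \left(- \frac{80}{17}\right) = \frac{80}{17} \approx 4.7059$)
$c{\left(-99 \right)} + m = \left(1 + \frac{\left(-99\right)^{2}}{2}\right) + \frac{80}{17} = \left(1 + \frac{1}{2} \cdot 9801\right) + \frac{80}{17} = \left(1 + \frac{9801}{2}\right) + \frac{80}{17} = \frac{9803}{2} + \frac{80}{17} = \frac{166811}{34}$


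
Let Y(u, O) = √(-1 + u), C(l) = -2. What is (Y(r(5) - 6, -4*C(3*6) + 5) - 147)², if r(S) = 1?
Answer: (147 - I*√6)² ≈ 21603.0 - 720.15*I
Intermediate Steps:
(Y(r(5) - 6, -4*C(3*6) + 5) - 147)² = (√(-1 + (1 - 6)) - 147)² = (√(-1 - 5) - 147)² = (√(-6) - 147)² = (I*√6 - 147)² = (-147 + I*√6)²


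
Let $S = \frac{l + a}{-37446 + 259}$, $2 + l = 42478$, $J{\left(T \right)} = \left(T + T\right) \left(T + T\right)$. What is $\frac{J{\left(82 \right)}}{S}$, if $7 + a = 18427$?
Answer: $- \frac{62511347}{3806} \approx -16424.0$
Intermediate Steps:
$a = 18420$ ($a = -7 + 18427 = 18420$)
$J{\left(T \right)} = 4 T^{2}$ ($J{\left(T \right)} = 2 T 2 T = 4 T^{2}$)
$l = 42476$ ($l = -2 + 42478 = 42476$)
$S = - \frac{60896}{37187}$ ($S = \frac{42476 + 18420}{-37446 + 259} = \frac{60896}{-37187} = 60896 \left(- \frac{1}{37187}\right) = - \frac{60896}{37187} \approx -1.6376$)
$\frac{J{\left(82 \right)}}{S} = \frac{4 \cdot 82^{2}}{- \frac{60896}{37187}} = 4 \cdot 6724 \left(- \frac{37187}{60896}\right) = 26896 \left(- \frac{37187}{60896}\right) = - \frac{62511347}{3806}$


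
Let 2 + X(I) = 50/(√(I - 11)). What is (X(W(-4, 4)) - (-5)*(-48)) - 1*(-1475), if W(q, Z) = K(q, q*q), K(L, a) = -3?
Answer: 1233 - 25*I*√14/7 ≈ 1233.0 - 13.363*I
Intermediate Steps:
W(q, Z) = -3
X(I) = -2 + 50/√(-11 + I) (X(I) = -2 + 50/(√(I - 11)) = -2 + 50/(√(-11 + I)) = -2 + 50/√(-11 + I))
(X(W(-4, 4)) - (-5)*(-48)) - 1*(-1475) = ((-2 + 50/√(-11 - 3)) - (-5)*(-48)) - 1*(-1475) = ((-2 + 50/√(-14)) - 1*240) + 1475 = ((-2 + 50*(-I*√14/14)) - 240) + 1475 = ((-2 - 25*I*√14/7) - 240) + 1475 = (-242 - 25*I*√14/7) + 1475 = 1233 - 25*I*√14/7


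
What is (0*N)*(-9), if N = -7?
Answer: 0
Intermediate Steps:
(0*N)*(-9) = (0*(-7))*(-9) = 0*(-9) = 0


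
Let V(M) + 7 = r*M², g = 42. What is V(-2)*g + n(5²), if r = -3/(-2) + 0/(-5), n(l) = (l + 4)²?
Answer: 799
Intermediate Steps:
n(l) = (4 + l)²
r = 3/2 (r = -3*(-½) + 0*(-⅕) = 3/2 + 0 = 3/2 ≈ 1.5000)
V(M) = -7 + 3*M²/2
V(-2)*g + n(5²) = (-7 + (3/2)*(-2)²)*42 + (4 + 5²)² = (-7 + (3/2)*4)*42 + (4 + 25)² = (-7 + 6)*42 + 29² = -1*42 + 841 = -42 + 841 = 799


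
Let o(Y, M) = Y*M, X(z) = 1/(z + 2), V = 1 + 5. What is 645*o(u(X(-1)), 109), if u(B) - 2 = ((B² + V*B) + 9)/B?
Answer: 1265490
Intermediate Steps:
V = 6
X(z) = 1/(2 + z)
u(B) = 2 + (9 + B² + 6*B)/B (u(B) = 2 + ((B² + 6*B) + 9)/B = 2 + (9 + B² + 6*B)/B)
o(Y, M) = M*Y
645*o(u(X(-1)), 109) = 645*(109*(8 + 1/(2 - 1) + 9/(1/(2 - 1)))) = 645*(109*(8 + 1/1 + 9/(1/1))) = 645*(109*(8 + 1 + 9/1)) = 645*(109*(8 + 1 + 9*1)) = 645*(109*(8 + 1 + 9)) = 645*(109*18) = 645*1962 = 1265490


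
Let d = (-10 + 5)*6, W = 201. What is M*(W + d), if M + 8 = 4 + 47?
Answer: 7353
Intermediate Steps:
d = -30 (d = -5*6 = -30)
M = 43 (M = -8 + (4 + 47) = -8 + 51 = 43)
M*(W + d) = 43*(201 - 30) = 43*171 = 7353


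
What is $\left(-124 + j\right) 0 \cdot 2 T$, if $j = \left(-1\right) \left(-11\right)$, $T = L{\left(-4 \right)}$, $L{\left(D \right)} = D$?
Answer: $0$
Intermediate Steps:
$T = -4$
$j = 11$
$\left(-124 + j\right) 0 \cdot 2 T = \left(-124 + 11\right) 0 \cdot 2 \left(-4\right) = - 113 \cdot 0 \left(-4\right) = \left(-113\right) 0 = 0$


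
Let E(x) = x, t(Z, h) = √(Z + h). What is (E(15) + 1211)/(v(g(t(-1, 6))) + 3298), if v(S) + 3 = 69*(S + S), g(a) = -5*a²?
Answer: -1226/155 ≈ -7.9097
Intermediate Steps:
v(S) = -3 + 138*S (v(S) = -3 + 69*(S + S) = -3 + 69*(2*S) = -3 + 138*S)
(E(15) + 1211)/(v(g(t(-1, 6))) + 3298) = (15 + 1211)/((-3 + 138*(-5*(√(-1 + 6))²)) + 3298) = 1226/((-3 + 138*(-5*(√5)²)) + 3298) = 1226/((-3 + 138*(-5*5)) + 3298) = 1226/((-3 + 138*(-25)) + 3298) = 1226/((-3 - 3450) + 3298) = 1226/(-3453 + 3298) = 1226/(-155) = 1226*(-1/155) = -1226/155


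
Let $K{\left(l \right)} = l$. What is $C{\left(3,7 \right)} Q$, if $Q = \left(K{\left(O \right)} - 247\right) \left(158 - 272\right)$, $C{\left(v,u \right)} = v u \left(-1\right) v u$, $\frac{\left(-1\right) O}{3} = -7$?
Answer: $-11361924$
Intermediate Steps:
$O = 21$ ($O = \left(-3\right) \left(-7\right) = 21$)
$C{\left(v,u \right)} = - u^{2} v^{2}$ ($C{\left(v,u \right)} = u v \left(-1\right) u v = - u v u v = - u^{2} v^{2}$)
$Q = 25764$ ($Q = \left(21 - 247\right) \left(158 - 272\right) = \left(-226\right) \left(-114\right) = 25764$)
$C{\left(3,7 \right)} Q = - 7^{2} \cdot 3^{2} \cdot 25764 = \left(-1\right) 49 \cdot 9 \cdot 25764 = \left(-441\right) 25764 = -11361924$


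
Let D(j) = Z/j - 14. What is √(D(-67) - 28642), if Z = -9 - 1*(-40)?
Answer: I*√128638861/67 ≈ 169.28*I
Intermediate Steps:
Z = 31 (Z = -9 + 40 = 31)
D(j) = -14 + 31/j (D(j) = 31/j - 14 = -14 + 31/j)
√(D(-67) - 28642) = √((-14 + 31/(-67)) - 28642) = √((-14 + 31*(-1/67)) - 28642) = √((-14 - 31/67) - 28642) = √(-969/67 - 28642) = √(-1919983/67) = I*√128638861/67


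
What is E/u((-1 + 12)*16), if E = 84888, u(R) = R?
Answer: 10611/22 ≈ 482.32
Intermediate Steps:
E/u((-1 + 12)*16) = 84888/(((-1 + 12)*16)) = 84888/((11*16)) = 84888/176 = 84888*(1/176) = 10611/22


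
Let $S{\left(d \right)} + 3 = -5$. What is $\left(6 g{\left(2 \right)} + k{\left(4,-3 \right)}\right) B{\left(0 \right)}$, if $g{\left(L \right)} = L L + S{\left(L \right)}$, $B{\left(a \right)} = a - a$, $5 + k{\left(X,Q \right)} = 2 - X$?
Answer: $0$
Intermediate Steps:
$S{\left(d \right)} = -8$ ($S{\left(d \right)} = -3 - 5 = -8$)
$k{\left(X,Q \right)} = -3 - X$ ($k{\left(X,Q \right)} = -5 - \left(-2 + X\right) = -3 - X$)
$B{\left(a \right)} = 0$
$g{\left(L \right)} = -8 + L^{2}$ ($g{\left(L \right)} = L L - 8 = L^{2} - 8 = -8 + L^{2}$)
$\left(6 g{\left(2 \right)} + k{\left(4,-3 \right)}\right) B{\left(0 \right)} = \left(6 \left(-8 + 2^{2}\right) - 7\right) 0 = \left(6 \left(-8 + 4\right) - 7\right) 0 = \left(6 \left(-4\right) - 7\right) 0 = \left(-24 - 7\right) 0 = \left(-31\right) 0 = 0$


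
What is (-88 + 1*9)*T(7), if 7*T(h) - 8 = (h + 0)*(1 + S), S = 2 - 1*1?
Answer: -1738/7 ≈ -248.29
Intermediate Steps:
S = 1 (S = 2 - 1 = 1)
T(h) = 8/7 + 2*h/7 (T(h) = 8/7 + ((h + 0)*(1 + 1))/7 = 8/7 + (h*2)/7 = 8/7 + (2*h)/7 = 8/7 + 2*h/7)
(-88 + 1*9)*T(7) = (-88 + 1*9)*(8/7 + (2/7)*7) = (-88 + 9)*(8/7 + 2) = -79*22/7 = -1738/7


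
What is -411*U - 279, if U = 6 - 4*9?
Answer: 12051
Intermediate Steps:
U = -30 (U = 6 - 36 = -30)
-411*U - 279 = -411*(-30) - 279 = 12330 - 279 = 12051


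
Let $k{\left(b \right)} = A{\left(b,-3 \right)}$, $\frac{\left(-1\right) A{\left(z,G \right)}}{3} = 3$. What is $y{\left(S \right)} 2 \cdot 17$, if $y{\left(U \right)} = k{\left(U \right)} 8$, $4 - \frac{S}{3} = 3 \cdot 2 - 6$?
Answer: $-2448$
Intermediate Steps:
$A{\left(z,G \right)} = -9$ ($A{\left(z,G \right)} = \left(-3\right) 3 = -9$)
$k{\left(b \right)} = -9$
$S = 12$ ($S = 12 - 3 \left(3 \cdot 2 - 6\right) = 12 - 3 \left(6 - 6\right) = 12 - 0 = 12 + 0 = 12$)
$y{\left(U \right)} = -72$ ($y{\left(U \right)} = \left(-9\right) 8 = -72$)
$y{\left(S \right)} 2 \cdot 17 = - 72 \cdot 2 \cdot 17 = \left(-72\right) 34 = -2448$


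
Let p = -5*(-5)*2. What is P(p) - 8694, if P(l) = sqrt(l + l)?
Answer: -8684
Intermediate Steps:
p = 50 (p = 25*2 = 50)
P(l) = sqrt(2)*sqrt(l) (P(l) = sqrt(2*l) = sqrt(2)*sqrt(l))
P(p) - 8694 = sqrt(2)*sqrt(50) - 8694 = sqrt(2)*(5*sqrt(2)) - 8694 = 10 - 8694 = -8684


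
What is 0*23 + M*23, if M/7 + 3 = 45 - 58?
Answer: -2576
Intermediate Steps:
M = -112 (M = -21 + 7*(45 - 58) = -21 + 7*(-13) = -21 - 91 = -112)
0*23 + M*23 = 0*23 - 112*23 = 0 - 2576 = -2576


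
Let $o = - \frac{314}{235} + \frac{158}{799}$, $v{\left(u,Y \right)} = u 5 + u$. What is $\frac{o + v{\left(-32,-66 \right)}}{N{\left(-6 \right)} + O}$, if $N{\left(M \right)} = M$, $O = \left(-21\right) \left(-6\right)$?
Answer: $- \frac{64299}{39950} \approx -1.6095$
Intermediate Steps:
$v{\left(u,Y \right)} = 6 u$ ($v{\left(u,Y \right)} = 5 u + u = 6 u$)
$O = 126$
$o = - \frac{4548}{3995}$ ($o = \left(-314\right) \frac{1}{235} + 158 \cdot \frac{1}{799} = - \frac{314}{235} + \frac{158}{799} = - \frac{4548}{3995} \approx -1.1384$)
$\frac{o + v{\left(-32,-66 \right)}}{N{\left(-6 \right)} + O} = \frac{- \frac{4548}{3995} + 6 \left(-32\right)}{-6 + 126} = \frac{- \frac{4548}{3995} - 192}{120} = \left(- \frac{771588}{3995}\right) \frac{1}{120} = - \frac{64299}{39950}$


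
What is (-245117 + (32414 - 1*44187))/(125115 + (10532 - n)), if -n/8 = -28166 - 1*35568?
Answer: 51378/74845 ≈ 0.68646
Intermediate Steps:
n = 509872 (n = -8*(-28166 - 1*35568) = -8*(-28166 - 35568) = -8*(-63734) = 509872)
(-245117 + (32414 - 1*44187))/(125115 + (10532 - n)) = (-245117 + (32414 - 1*44187))/(125115 + (10532 - 1*509872)) = (-245117 + (32414 - 44187))/(125115 + (10532 - 509872)) = (-245117 - 11773)/(125115 - 499340) = -256890/(-374225) = -256890*(-1/374225) = 51378/74845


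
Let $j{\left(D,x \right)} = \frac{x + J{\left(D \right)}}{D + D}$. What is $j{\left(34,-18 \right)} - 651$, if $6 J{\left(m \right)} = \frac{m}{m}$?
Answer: $- \frac{265715}{408} \approx -651.26$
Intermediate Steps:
$J{\left(m \right)} = \frac{1}{6}$ ($J{\left(m \right)} = \frac{m \frac{1}{m}}{6} = \frac{1}{6} \cdot 1 = \frac{1}{6}$)
$j{\left(D,x \right)} = \frac{\frac{1}{6} + x}{2 D}$ ($j{\left(D,x \right)} = \frac{x + \frac{1}{6}}{D + D} = \frac{\frac{1}{6} + x}{2 D}$)
$j{\left(34,-18 \right)} - 651 = \frac{1 + 6 \left(-18\right)}{12 \cdot 34} - 651 = \frac{1}{12} \cdot \frac{1}{34} \left(1 - 108\right) - 651 = \frac{1}{12} \cdot \frac{1}{34} \left(-107\right) - 651 = - \frac{107}{408} - 651 = - \frac{265715}{408}$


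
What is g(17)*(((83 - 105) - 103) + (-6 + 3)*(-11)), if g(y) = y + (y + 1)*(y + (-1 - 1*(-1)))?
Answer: -29716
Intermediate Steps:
g(y) = y + y*(1 + y) (g(y) = y + (1 + y)*(y + (-1 + 1)) = y + (1 + y)*(y + 0) = y + (1 + y)*y = y + y*(1 + y))
g(17)*(((83 - 105) - 103) + (-6 + 3)*(-11)) = (17*(2 + 17))*(((83 - 105) - 103) + (-6 + 3)*(-11)) = (17*19)*((-22 - 103) - 3*(-11)) = 323*(-125 + 33) = 323*(-92) = -29716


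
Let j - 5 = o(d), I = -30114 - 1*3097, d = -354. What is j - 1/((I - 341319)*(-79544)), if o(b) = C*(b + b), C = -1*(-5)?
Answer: -105313356621201/29791614320 ≈ -3535.0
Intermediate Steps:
C = 5
I = -33211 (I = -30114 - 3097 = -33211)
o(b) = 10*b (o(b) = 5*(b + b) = 5*(2*b) = 10*b)
j = -3535 (j = 5 + 10*(-354) = 5 - 3540 = -3535)
j - 1/((I - 341319)*(-79544)) = -3535 - 1/((-33211 - 341319)*(-79544)) = -3535 - (-1)/((-374530)*79544) = -3535 - (-1)*(-1)/(374530*79544) = -3535 - 1*1/29791614320 = -3535 - 1/29791614320 = -105313356621201/29791614320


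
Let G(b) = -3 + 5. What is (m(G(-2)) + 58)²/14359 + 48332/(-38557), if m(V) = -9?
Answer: -601423831/553639963 ≈ -1.0863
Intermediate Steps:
G(b) = 2
(m(G(-2)) + 58)²/14359 + 48332/(-38557) = (-9 + 58)²/14359 + 48332/(-38557) = 49²*(1/14359) + 48332*(-1/38557) = 2401*(1/14359) - 48332/38557 = 2401/14359 - 48332/38557 = -601423831/553639963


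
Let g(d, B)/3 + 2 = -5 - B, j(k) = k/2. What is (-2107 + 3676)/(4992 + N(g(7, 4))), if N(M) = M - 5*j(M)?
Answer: 1046/3361 ≈ 0.31122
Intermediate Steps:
j(k) = k/2 (j(k) = k*(½) = k/2)
g(d, B) = -21 - 3*B (g(d, B) = -6 + 3*(-5 - B) = -6 + (-15 - 3*B) = -21 - 3*B)
N(M) = -3*M/2 (N(M) = M - 5*M/2 = -3*M/2)
(-2107 + 3676)/(4992 + N(g(7, 4))) = (-2107 + 3676)/(4992 - 3*(-21 - 3*4)/2) = 1569/(4992 - 3*(-21 - 12)/2) = 1569/(4992 - 3/2*(-33)) = 1569/(4992 + 99/2) = 1569/(10083/2) = 1569*(2/10083) = 1046/3361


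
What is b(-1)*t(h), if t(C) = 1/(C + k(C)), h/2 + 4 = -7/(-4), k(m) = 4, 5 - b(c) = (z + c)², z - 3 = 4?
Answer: 62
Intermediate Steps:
z = 7 (z = 3 + 4 = 7)
b(c) = 5 - (7 + c)²
h = -9/2 (h = -8 + 2*(-7/(-4)) = -8 + 2*(-7*(-¼)) = -8 + 2*(7/4) = -8 + 7/2 = -9/2 ≈ -4.5000)
t(C) = 1/(4 + C) (t(C) = 1/(C + 4) = 1/(4 + C))
b(-1)*t(h) = (5 - (7 - 1)²)/(4 - 9/2) = (5 - 1*6²)/(-½) = (5 - 1*36)*(-2) = (5 - 36)*(-2) = -31*(-2) = 62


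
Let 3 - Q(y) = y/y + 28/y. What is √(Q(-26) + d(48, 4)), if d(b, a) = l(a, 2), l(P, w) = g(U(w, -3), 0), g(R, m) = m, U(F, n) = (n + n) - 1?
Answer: 2*√130/13 ≈ 1.7541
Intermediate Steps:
Q(y) = 2 - 28/y (Q(y) = 3 - (y/y + 28/y) = 3 - (1 + 28/y) = 3 + (-1 - 28/y) = 2 - 28/y)
U(F, n) = -1 + 2*n (U(F, n) = 2*n - 1 = -1 + 2*n)
l(P, w) = 0
d(b, a) = 0
√(Q(-26) + d(48, 4)) = √((2 - 28/(-26)) + 0) = √((2 - 28*(-1/26)) + 0) = √((2 + 14/13) + 0) = √(40/13 + 0) = √(40/13) = 2*√130/13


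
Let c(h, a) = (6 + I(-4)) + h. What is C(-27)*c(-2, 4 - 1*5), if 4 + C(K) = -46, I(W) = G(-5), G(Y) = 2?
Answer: -300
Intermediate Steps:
I(W) = 2
C(K) = -50 (C(K) = -4 - 46 = -50)
c(h, a) = 8 + h (c(h, a) = (6 + 2) + h = 8 + h)
C(-27)*c(-2, 4 - 1*5) = -50*(8 - 2) = -50*6 = -300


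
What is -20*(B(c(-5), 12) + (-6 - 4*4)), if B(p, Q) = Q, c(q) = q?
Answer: 200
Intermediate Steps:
-20*(B(c(-5), 12) + (-6 - 4*4)) = -20*(12 + (-6 - 4*4)) = -20*(12 + (-6 - 16)) = -20*(12 - 22) = -20*(-10) = 200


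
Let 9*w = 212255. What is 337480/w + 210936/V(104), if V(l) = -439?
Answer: -8687767440/18635989 ≈ -466.18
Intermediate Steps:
w = 212255/9 (w = (1/9)*212255 = 212255/9 ≈ 23584.)
337480/w + 210936/V(104) = 337480/(212255/9) + 210936/(-439) = 337480*(9/212255) + 210936*(-1/439) = 607464/42451 - 210936/439 = -8687767440/18635989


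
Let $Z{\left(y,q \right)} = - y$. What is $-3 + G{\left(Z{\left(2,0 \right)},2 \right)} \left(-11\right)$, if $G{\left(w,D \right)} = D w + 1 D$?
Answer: $19$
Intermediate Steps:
$G{\left(w,D \right)} = D + D w$ ($G{\left(w,D \right)} = D w + D = D + D w$)
$-3 + G{\left(Z{\left(2,0 \right)},2 \right)} \left(-11\right) = -3 + 2 \left(1 - 2\right) \left(-11\right) = -3 + 2 \left(-1\right) \left(-11\right) = -3 - -22 = -3 + 22 = 19$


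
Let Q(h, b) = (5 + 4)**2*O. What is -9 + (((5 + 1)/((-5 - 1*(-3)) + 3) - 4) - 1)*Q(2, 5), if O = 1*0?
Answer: -9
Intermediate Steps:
O = 0
Q(h, b) = 0 (Q(h, b) = (5 + 4)**2*0 = 9**2*0 = 81*0 = 0)
-9 + (((5 + 1)/((-5 - 1*(-3)) + 3) - 4) - 1)*Q(2, 5) = -9 + (((5 + 1)/((-5 - 1*(-3)) + 3) - 4) - 1)*0 = -9 + ((6/((-5 + 3) + 3) - 4) - 1)*0 = -9 + ((6/(-2 + 3) - 4) - 1)*0 = -9 + ((6/1 - 4) - 1)*0 = -9 + ((6*1 - 4) - 1)*0 = -9 + ((6 - 4) - 1)*0 = -9 + (2 - 1)*0 = -9 + 1*0 = -9 + 0 = -9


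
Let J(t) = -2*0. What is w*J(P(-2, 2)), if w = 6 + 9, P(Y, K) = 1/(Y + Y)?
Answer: 0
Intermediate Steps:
P(Y, K) = 1/(2*Y)
J(t) = 0
w = 15
w*J(P(-2, 2)) = 15*0 = 0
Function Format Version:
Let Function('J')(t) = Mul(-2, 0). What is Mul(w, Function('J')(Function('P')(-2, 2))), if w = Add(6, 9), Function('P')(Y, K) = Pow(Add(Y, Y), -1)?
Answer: 0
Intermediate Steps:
Function('P')(Y, K) = Mul(Rational(1, 2), Pow(Y, -1)) (Function('P')(Y, K) = Pow(Mul(2, Y), -1) = Mul(Rational(1, 2), Pow(Y, -1)))
Function('J')(t) = 0
w = 15
Mul(w, Function('J')(Function('P')(-2, 2))) = Mul(15, 0) = 0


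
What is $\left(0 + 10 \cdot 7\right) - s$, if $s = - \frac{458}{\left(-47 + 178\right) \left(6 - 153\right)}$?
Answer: $\frac{1347532}{19257} \approx 69.976$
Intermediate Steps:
$s = \frac{458}{19257}$ ($s = - \frac{458}{131 \left(-147\right)} = - \frac{458}{-19257} = \left(-458\right) \left(- \frac{1}{19257}\right) = \frac{458}{19257} \approx 0.023784$)
$\left(0 + 10 \cdot 7\right) - s = \left(0 + 10 \cdot 7\right) - \frac{458}{19257} = \left(0 + 70\right) - \frac{458}{19257} = 70 - \frac{458}{19257} = \frac{1347532}{19257}$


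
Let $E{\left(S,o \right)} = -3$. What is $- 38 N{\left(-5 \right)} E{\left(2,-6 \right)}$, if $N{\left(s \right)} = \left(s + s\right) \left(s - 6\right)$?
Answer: $12540$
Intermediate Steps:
$N{\left(s \right)} = 2 s \left(-6 + s\right)$
$- 38 N{\left(-5 \right)} E{\left(2,-6 \right)} = - 38 \cdot 2 \left(-5\right) \left(-6 - 5\right) \left(-3\right) = - 38 \cdot 2 \left(-5\right) \left(-11\right) \left(-3\right) = \left(-38\right) 110 \left(-3\right) = \left(-4180\right) \left(-3\right) = 12540$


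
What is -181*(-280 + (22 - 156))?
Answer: 74934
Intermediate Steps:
-181*(-280 + (22 - 156)) = -181*(-280 - 134) = -181*(-414) = 74934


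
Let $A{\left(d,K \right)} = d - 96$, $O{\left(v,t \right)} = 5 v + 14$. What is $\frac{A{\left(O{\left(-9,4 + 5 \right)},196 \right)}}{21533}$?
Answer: $- \frac{127}{21533} \approx -0.0058979$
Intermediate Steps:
$O{\left(v,t \right)} = 14 + 5 v$
$A{\left(d,K \right)} = -96 + d$ ($A{\left(d,K \right)} = d - 96 = -96 + d$)
$\frac{A{\left(O{\left(-9,4 + 5 \right)},196 \right)}}{21533} = \frac{-96 + \left(14 + 5 \left(-9\right)\right)}{21533} = \left(-96 + \left(14 - 45\right)\right) \frac{1}{21533} = \left(-96 - 31\right) \frac{1}{21533} = \left(-127\right) \frac{1}{21533} = - \frac{127}{21533}$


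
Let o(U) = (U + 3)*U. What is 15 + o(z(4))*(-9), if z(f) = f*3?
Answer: -1605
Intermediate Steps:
z(f) = 3*f
o(U) = U*(3 + U) (o(U) = (3 + U)*U = U*(3 + U))
15 + o(z(4))*(-9) = 15 + ((3*4)*(3 + 3*4))*(-9) = 15 + (12*(3 + 12))*(-9) = 15 + (12*15)*(-9) = 15 + 180*(-9) = 15 - 1620 = -1605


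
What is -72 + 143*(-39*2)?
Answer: -11226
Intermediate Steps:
-72 + 143*(-39*2) = -72 + 143*(-78) = -72 - 11154 = -11226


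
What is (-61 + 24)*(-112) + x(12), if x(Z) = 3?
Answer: 4147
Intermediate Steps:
(-61 + 24)*(-112) + x(12) = (-61 + 24)*(-112) + 3 = -37*(-112) + 3 = 4144 + 3 = 4147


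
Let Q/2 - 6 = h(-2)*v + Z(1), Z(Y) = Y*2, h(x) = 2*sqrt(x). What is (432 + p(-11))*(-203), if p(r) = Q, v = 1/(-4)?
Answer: -90944 + 203*I*sqrt(2) ≈ -90944.0 + 287.09*I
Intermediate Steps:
Z(Y) = 2*Y
v = -1/4 ≈ -0.25000
Q = 16 - I*sqrt(2) (Q = 12 + 2*((2*sqrt(-2))*(-1/4) + 2*1) = 12 + 2*((2*(I*sqrt(2)))*(-1/4) + 2) = 12 + 2*((2*I*sqrt(2))*(-1/4) + 2) = 12 + 2*(-I*sqrt(2)/2 + 2) = 12 + 2*(2 - I*sqrt(2)/2) = 12 + (4 - I*sqrt(2)) = 16 - I*sqrt(2) ≈ 16.0 - 1.4142*I)
p(r) = 16 - I*sqrt(2)
(432 + p(-11))*(-203) = (432 + (16 - I*sqrt(2)))*(-203) = (448 - I*sqrt(2))*(-203) = -90944 + 203*I*sqrt(2)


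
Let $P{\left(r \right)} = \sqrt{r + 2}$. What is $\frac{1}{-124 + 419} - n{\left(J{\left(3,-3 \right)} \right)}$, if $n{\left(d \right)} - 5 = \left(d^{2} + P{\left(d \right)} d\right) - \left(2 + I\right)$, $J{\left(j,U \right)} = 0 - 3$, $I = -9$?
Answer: $- \frac{6194}{295} + 3 i \approx -20.997 + 3.0 i$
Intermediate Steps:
$P{\left(r \right)} = \sqrt{2 + r}$
$J{\left(j,U \right)} = -3$ ($J{\left(j,U \right)} = 0 - 3 = -3$)
$n{\left(d \right)} = 12 + d^{2} + d \sqrt{2 + d}$ ($n{\left(d \right)} = 5 - \left(-7 - d^{2} - \sqrt{2 + d} d\right) = 5 + \left(\left(d^{2} + d \sqrt{2 + d}\right) + \left(-2 + 9\right)\right) = 5 + \left(\left(d^{2} + d \sqrt{2 + d}\right) + 7\right) = 5 + \left(7 + d^{2} + d \sqrt{2 + d}\right) = 12 + d^{2} + d \sqrt{2 + d}$)
$\frac{1}{-124 + 419} - n{\left(J{\left(3,-3 \right)} \right)} = \frac{1}{-124 + 419} - \left(12 + \left(-3\right)^{2} - 3 \sqrt{2 - 3}\right) = \frac{1}{295} - \left(12 + 9 - 3 \sqrt{-1}\right) = \frac{1}{295} - \left(12 + 9 - 3 i\right) = \frac{1}{295} - \left(21 - 3 i\right) = - \frac{6194}{295} + 3 i$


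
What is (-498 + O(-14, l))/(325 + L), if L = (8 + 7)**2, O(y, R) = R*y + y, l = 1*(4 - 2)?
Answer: -54/55 ≈ -0.98182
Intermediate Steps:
l = 2 (l = 1*2 = 2)
O(y, R) = y + R*y
L = 225 (L = 15**2 = 225)
(-498 + O(-14, l))/(325 + L) = (-498 - 14*(1 + 2))/(325 + 225) = (-498 - 14*3)/550 = (-498 - 42)*(1/550) = -540*1/550 = -54/55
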